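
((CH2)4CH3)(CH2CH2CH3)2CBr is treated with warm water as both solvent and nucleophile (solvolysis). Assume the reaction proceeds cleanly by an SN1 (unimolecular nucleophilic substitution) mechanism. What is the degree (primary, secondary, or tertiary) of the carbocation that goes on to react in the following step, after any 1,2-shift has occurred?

tertiary

Step 1: Unassisted departure of Br⁻ (taking the C–Br bonding pair) generates a tertiary carbocation.
No single 1,2-shift to an adjacent carbon would give a more-substituted cation, so no rearrangement occurs.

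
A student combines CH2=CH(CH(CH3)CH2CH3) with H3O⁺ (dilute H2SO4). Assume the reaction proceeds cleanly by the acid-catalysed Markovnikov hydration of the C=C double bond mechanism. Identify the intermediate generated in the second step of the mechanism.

Step 1: Electrophilic addition begins with the π(C=C) electrons forming a bond to the proton of H3O⁺. Following Markovnikov's rule, the resulting cation is secondary. H2O is released.
Step 2: A 1,2-hydride shift from the adjacent sec-butyl carbon moves the positive charge from the secondary centre to an adjacent carbon, generating a more stable tertiary carbocation.
After step 2 the species present is a tertiary carbocation.

tertiary carbocation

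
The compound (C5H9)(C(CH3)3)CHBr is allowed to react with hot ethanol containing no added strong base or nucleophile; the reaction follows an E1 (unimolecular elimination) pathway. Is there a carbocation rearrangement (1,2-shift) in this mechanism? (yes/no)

yes

The first-formed carbocation is secondary.
The adjacent cyclopentyl carbon already bears 2 other carbon substituents and has a hydrogen to migrate; after a 1,2-hydride shift from that carbon the positive charge sits on a tertiary centre.
Tertiary is more stable than secondary, so the shift occurs.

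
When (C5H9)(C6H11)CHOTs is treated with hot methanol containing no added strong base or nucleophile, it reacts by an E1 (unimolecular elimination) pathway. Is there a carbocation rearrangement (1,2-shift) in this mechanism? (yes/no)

The first-formed carbocation is secondary.
The adjacent cyclohexyl carbon already bears 2 other carbon substituents and has a hydrogen to migrate; after a 1,2-hydride shift from that carbon the positive charge sits on a tertiary centre.
Tertiary is more stable than secondary, so the shift occurs.

yes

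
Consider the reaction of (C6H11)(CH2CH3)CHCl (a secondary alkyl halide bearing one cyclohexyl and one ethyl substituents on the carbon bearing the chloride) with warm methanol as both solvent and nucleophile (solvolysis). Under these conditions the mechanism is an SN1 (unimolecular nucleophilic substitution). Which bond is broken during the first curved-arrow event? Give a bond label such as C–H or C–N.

Step 1: The C–Cl bond breaks with both electrons going to the chloride; Cl⁻ leaves and a secondary carbocation remains.
The bond broken in this step is the C–Cl bond.

C–Cl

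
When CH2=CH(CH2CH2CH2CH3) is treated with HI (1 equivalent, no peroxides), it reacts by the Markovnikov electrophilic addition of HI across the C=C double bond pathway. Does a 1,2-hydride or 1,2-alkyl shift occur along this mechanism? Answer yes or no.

The first-formed carbocation is secondary.
No single 1,2-shift to an adjacent carbon would produce a more-substituted cation than the one already present, so no rearrangement occurs.

no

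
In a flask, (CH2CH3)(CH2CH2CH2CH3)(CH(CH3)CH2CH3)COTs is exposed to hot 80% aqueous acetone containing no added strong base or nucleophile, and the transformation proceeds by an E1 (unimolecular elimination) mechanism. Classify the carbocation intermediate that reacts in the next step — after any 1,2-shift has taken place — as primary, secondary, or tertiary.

tertiary

Step 1: Rate-determining heterolysis of the C–O bond gives TsO⁻ and a tertiary carbocation.
No single 1,2-shift to an adjacent carbon would give a more-substituted cation, so no rearrangement occurs.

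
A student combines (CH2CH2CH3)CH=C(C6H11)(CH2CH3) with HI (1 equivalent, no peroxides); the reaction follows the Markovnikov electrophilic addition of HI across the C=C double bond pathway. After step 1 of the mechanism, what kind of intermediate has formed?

Step 1: Electrophilic addition begins with the π(C=C) electrons forming a bond to the proton of HI. Following Markovnikov's rule, the resulting cation is tertiary. The H–I bond breaks heterolytically, releasing I⁻.
After step 1 the species present is a tertiary carbocation.

tertiary carbocation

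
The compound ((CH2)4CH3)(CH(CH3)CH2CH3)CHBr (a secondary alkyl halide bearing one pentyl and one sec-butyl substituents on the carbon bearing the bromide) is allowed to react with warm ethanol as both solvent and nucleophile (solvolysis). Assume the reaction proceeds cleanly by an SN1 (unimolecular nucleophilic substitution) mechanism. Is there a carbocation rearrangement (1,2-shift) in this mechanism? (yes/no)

The first-formed carbocation is secondary.
The adjacent sec-butyl carbon already bears 2 other carbon substituents and has a hydrogen to migrate; after a 1,2-hydride shift from that carbon the positive charge sits on a tertiary centre.
Tertiary is more stable than secondary, so the shift occurs.

yes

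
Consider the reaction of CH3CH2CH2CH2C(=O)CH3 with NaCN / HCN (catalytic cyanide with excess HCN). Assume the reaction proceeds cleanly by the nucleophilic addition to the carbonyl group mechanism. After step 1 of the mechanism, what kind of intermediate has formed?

Step 1: A lone pair / filled orbital on CN⁻ attacks the electrophilic carbonyl carbon; the π(C=O) electrons shift onto oxygen, producing a tetrahedral alkoxide intermediate.
After step 1 the species present is a tetrahedral alkoxide intermediate.

tetrahedral alkoxide intermediate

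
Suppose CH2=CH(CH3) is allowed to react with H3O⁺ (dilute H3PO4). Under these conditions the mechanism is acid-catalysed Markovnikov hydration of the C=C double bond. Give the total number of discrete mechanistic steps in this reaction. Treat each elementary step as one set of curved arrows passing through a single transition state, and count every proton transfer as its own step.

Step 1: The π electrons of the C=C bond attack a proton of H3O⁺; Markovnikov addition places the new C–H on the less-substituted alkene carbon, so the positive charge ends up on the more-substituted carbon — a secondary carbocation. H2O is released.
(No 1,2-shift: no single shift to an adjacent carbon would give a more stable cation.)
Step 2: Water acts as the nucleophile: an oxygen lone pair bonds to the cationic carbon, giving an oxonium-ion intermediate.
Step 3: Deprotonation of the oxonium ion by a water molecule delivers the neutral alcohol and regenerates the acid catalyst.
Total: 3 elementary steps.

3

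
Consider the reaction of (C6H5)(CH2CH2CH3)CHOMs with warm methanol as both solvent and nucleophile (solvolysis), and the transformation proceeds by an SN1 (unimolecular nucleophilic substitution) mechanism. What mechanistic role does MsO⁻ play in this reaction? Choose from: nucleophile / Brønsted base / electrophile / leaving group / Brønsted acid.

leaving group

Step 1: Unassisted departure of MsO⁻ (taking the C–O bonding pair) generates a secondary carbocation.
MsO⁻ departs with both electrons of the breaking σ-bond — that is the definition of a leaving group.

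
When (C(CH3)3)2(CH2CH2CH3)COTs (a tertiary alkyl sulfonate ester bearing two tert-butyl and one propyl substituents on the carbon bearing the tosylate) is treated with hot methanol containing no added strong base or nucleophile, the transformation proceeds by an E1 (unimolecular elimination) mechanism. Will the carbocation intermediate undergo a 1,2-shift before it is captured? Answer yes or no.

The first-formed carbocation is tertiary.
No single 1,2-shift to an adjacent carbon would produce a more-substituted cation than the one already present, so no rearrangement occurs.

no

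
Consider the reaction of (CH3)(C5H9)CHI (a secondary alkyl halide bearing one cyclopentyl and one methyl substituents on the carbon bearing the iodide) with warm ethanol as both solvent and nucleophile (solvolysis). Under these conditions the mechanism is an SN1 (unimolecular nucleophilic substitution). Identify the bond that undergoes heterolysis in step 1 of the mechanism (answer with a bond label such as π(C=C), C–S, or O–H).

C–I

Step 1: Unassisted departure of I⁻ (taking the C–I bonding pair) generates a secondary carbocation.
The bond broken in this step is the C–I bond.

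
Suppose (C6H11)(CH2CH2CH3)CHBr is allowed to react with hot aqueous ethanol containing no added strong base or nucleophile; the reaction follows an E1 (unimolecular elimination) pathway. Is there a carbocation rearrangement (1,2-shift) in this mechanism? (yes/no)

The first-formed carbocation is secondary.
The adjacent cyclohexyl carbon already bears 2 other carbon substituents and has a hydrogen to migrate; after a 1,2-hydride shift from that carbon the positive charge sits on a tertiary centre.
Tertiary is more stable than secondary, so the shift occurs.

yes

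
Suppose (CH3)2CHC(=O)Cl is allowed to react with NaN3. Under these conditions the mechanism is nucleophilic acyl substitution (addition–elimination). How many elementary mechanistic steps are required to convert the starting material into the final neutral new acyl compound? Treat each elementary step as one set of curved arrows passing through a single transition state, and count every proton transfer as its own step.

2

Step 1: Nucleophilic addition of N3⁻ to the acyl carbon breaks the π(C=O) bond and yields a tetrahedral, anionic intermediate.
Step 2: An oxygen lone pair re-forms the C=O π bond as the C–Cl σ-bond breaks; Cl⁻ is expelled.
Total: 2 elementary steps.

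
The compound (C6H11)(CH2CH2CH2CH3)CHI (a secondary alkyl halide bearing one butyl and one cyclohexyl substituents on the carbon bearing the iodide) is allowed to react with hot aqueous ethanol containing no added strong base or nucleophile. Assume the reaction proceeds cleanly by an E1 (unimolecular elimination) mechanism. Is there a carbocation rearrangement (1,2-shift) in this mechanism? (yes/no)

The first-formed carbocation is secondary.
The adjacent cyclohexyl carbon already bears 2 other carbon substituents and has a hydrogen to migrate; after a 1,2-hydride shift from that carbon the positive charge sits on a tertiary centre.
Tertiary is more stable than secondary, so the shift occurs.

yes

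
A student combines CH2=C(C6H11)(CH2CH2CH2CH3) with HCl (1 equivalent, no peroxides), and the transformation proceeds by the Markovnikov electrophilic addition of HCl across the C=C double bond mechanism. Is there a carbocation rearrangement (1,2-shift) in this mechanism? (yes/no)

The first-formed carbocation is tertiary.
No single 1,2-shift to an adjacent carbon would produce a more-substituted cation than the one already present, so no rearrangement occurs.

no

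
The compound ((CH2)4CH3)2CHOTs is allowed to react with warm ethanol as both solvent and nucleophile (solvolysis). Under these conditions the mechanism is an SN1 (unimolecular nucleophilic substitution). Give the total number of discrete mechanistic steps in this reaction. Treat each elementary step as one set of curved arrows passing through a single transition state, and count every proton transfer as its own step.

Step 1: Rate-determining heterolysis of the C–O bond gives TsO⁻ and a secondary carbocation.
(No 1,2-shift: no single shift to an adjacent carbon would give a more stable cation.)
Step 2: A lone pair on the oxygen of CH3CH2OH attacks the carbocation, forming a new C–O σ-bond and an oxonium ion.
Step 3: Deprotonation of the oxonium oxygen by solvent ethanol yields the neutral ether.
Total: 3 elementary steps.

3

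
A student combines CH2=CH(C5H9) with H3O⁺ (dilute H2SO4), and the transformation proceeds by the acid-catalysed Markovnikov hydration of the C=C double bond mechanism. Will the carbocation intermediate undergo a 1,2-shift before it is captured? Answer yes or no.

The first-formed carbocation is secondary.
The adjacent cyclopentyl carbon already bears 2 other carbon substituents and has a hydrogen to migrate; after a 1,2-hydride shift from that carbon the positive charge sits on a tertiary centre.
Tertiary is more stable than secondary, so the shift occurs.

yes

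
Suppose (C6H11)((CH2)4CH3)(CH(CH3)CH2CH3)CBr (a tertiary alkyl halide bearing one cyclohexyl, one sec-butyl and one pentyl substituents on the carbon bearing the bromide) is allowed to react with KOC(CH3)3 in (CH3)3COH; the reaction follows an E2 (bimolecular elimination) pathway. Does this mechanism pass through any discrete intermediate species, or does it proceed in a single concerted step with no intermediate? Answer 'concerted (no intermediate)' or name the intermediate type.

concerted (no intermediate)

In one step, (CH3)3CO⁻ pulls off a β-proton, the C–Br bond cleaves, and a C=C double bond forms between the α- and β-carbons (E2, anti elimination).
All bond changes occur in one transition state; no discrete intermediate is formed.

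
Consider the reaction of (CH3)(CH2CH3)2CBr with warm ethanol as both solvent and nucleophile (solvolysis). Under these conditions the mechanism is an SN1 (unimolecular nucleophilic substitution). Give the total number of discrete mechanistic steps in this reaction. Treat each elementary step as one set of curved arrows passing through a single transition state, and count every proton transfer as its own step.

3

Step 1: Rate-determining heterolysis of the C–Br bond gives Br⁻ and a tertiary carbocation.
(No 1,2-shift: no single shift to an adjacent carbon would give a more stable cation.)
Step 2: CH3CH2OH donates an oxygen lone pair into the empty p orbital of the cation, giving a protonated ether (an oxonium ion).
Step 3: Deprotonation of the oxonium oxygen by solvent ethanol yields the neutral ether.
Total: 3 elementary steps.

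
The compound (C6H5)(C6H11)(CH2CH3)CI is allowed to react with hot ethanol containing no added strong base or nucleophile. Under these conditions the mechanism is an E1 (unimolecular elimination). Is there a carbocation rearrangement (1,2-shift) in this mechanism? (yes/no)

no

The first-formed carbocation is tertiary.
No single 1,2-shift to an adjacent carbon would produce a more-substituted cation than the one already present, so no rearrangement occurs.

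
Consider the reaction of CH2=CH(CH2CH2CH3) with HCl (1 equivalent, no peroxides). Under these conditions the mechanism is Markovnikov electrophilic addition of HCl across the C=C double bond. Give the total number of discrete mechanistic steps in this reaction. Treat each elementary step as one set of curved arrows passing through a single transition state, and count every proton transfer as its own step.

Step 1: Electrophilic addition begins with the π(C=C) electrons forming a bond to the proton of HCl. Following Markovnikov's rule, the resulting cation is secondary. The H–Cl bond breaks heterolytically, releasing Cl⁻.
(No 1,2-shift: no single shift to an adjacent carbon would give a more stable cation.)
Step 2: The Cl⁻ anion donates a lone pair to the carbocation, forming the new C–Cl σ-bond and giving the neutral alkyl halide.
Total: 2 elementary steps.

2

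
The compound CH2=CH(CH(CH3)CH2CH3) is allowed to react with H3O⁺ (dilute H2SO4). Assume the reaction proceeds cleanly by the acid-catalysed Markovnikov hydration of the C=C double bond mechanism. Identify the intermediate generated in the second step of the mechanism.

Step 1: The π electrons of the C=C bond attack a proton of H3O⁺; Markovnikov addition places the new C–H on the less-substituted alkene carbon, so the positive charge ends up on the more-substituted carbon — a secondary carbocation. H2O is released.
Step 2: A hydride (H with its bonding pair) migrates from the adjacent sec-butyl carbon to the cationic centre — a 1,2-hydride shift — upgrading the secondary cation to a tertiary one.
After step 2 the species present is a tertiary carbocation.

tertiary carbocation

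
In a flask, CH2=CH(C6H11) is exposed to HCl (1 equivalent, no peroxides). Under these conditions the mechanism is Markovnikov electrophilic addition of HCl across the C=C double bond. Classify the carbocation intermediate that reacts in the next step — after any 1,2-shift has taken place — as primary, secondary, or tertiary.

tertiary

Step 1: The π electrons of the C=C bond attack a proton of HCl; Markovnikov addition places the new C–H on the less-substituted alkene carbon, so the positive charge ends up on the more-substituted carbon — a secondary carbocation. The H–Cl bond breaks heterolytically, releasing Cl⁻.
Step 2: A 1,2-hydride shift from the adjacent cyclohexyl carbon moves the positive charge from the secondary centre to an adjacent carbon, generating a more stable tertiary carbocation.
The cation rearranges from secondary to tertiary via a 1,2-hydride shift from the adjacent cyclohexyl carbon; the tertiary cation is what reacts next.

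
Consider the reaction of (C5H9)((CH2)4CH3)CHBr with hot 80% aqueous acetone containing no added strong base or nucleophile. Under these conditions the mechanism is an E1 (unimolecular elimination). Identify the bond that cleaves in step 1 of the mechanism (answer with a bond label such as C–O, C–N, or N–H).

C–Br

Step 1: Ionisation: the C–Br σ-bond cleaves heterolytically; both bonding electrons depart with Br⁻, leaving a secondary carbocation at the α-carbon.
The bond broken in this step is the C–Br bond.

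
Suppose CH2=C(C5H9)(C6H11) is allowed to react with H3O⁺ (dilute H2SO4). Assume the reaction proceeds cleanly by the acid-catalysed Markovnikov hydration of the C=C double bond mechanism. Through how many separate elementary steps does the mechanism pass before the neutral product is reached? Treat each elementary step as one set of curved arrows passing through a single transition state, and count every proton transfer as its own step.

3

Step 1: The π electrons of the C=C bond attack a proton of H3O⁺; Markovnikov addition places the new C–H on the less-substituted alkene carbon, so the positive charge ends up on the more-substituted carbon — a tertiary carbocation. H2O is released.
(No 1,2-shift: no single shift to an adjacent carbon would give a more stable cation.)
Step 2: Nucleophilic capture of the cation by H2O produces the protonated alcohol (an oxonium ion).
Step 3: H2O removes a proton from the oxonium oxygen, regenerating H3O⁺ and giving the neutral alcohol.
Total: 3 elementary steps.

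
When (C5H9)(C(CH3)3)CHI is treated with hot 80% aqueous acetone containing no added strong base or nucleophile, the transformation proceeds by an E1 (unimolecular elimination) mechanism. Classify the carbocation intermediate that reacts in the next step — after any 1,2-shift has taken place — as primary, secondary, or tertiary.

tertiary

Step 1: Rate-determining heterolysis of the C–I bond gives I⁻ and a secondary carbocation.
Step 2: Carbocation rearrangement: a 1,2-hydride shift from the adjacent cyclopentyl carbon converts the initially-formed secondary cation into the more stable tertiary cation.
The cation rearranges from secondary to tertiary via a 1,2-hydride shift from the adjacent cyclopentyl carbon; the tertiary cation is what reacts next.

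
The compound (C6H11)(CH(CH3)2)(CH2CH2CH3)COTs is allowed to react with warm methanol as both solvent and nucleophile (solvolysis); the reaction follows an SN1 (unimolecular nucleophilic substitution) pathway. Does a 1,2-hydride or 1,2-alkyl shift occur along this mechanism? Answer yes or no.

no

The first-formed carbocation is tertiary.
No single 1,2-shift to an adjacent carbon would produce a more-substituted cation than the one already present, so no rearrangement occurs.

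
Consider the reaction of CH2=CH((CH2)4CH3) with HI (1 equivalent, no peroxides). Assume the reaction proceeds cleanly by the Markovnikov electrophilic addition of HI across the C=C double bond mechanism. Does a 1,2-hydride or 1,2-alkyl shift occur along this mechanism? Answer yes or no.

no

The first-formed carbocation is secondary.
No single 1,2-shift to an adjacent carbon would produce a more-substituted cation than the one already present, so no rearrangement occurs.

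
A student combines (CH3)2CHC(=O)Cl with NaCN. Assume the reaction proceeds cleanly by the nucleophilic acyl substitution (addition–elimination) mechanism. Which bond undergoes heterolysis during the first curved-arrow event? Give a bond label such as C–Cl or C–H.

Step 1: CN⁻ adds to the carbonyl carbon; the C=O π electrons shift onto oxygen and a tetrahedral alkoxide intermediate forms.
The bond broken in this step is the π(C=O) bond.

π(C=O)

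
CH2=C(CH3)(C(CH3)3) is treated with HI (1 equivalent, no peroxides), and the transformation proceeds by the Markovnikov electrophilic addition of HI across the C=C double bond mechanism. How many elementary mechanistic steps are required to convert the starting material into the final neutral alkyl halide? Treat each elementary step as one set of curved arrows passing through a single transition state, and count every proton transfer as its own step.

Step 1: Protonation of the alkene by HI: the π bond acts as the nucleophile and picks up H⁺, giving the more stable (Markovnikov) tertiary carbocation. The H–I bond breaks heterolytically, releasing I⁻.
(No 1,2-shift: no single shift to an adjacent carbon would give a more stable cation.)
Step 2: Nucleophilic attack by I⁻ on the carbocation completes the addition, giving R–I.
Total: 2 elementary steps.

2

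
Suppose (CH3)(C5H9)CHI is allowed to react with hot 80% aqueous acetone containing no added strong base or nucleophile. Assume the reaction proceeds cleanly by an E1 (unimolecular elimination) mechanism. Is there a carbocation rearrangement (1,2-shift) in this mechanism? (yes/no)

yes

The first-formed carbocation is secondary.
The adjacent cyclopentyl carbon already bears 2 other carbon substituents and has a hydrogen to migrate; after a 1,2-hydride shift from that carbon the positive charge sits on a tertiary centre.
Tertiary is more stable than secondary, so the shift occurs.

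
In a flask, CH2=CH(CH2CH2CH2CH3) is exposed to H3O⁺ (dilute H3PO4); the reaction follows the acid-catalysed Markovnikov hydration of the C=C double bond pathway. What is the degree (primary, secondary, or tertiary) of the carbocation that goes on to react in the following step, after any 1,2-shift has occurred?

Step 1: The π electrons of the C=C bond attack a proton of H3O⁺; Markovnikov addition places the new C–H on the less-substituted alkene carbon, so the positive charge ends up on the more-substituted carbon — a secondary carbocation. H2O is released.
No single 1,2-shift to an adjacent carbon would give a more-substituted cation, so no rearrangement occurs.

secondary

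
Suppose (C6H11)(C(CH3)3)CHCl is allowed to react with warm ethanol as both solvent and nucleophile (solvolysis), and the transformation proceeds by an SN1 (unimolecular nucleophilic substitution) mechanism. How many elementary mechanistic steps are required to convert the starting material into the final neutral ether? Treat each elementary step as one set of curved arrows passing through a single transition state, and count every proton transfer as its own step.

4

Step 1: Ionisation: the C–Cl σ-bond cleaves heterolytically; both bonding electrons depart with Cl⁻, leaving a secondary carbocation at the α-carbon.
Step 2: A 1,2-hydride shift from the adjacent cyclohexyl carbon moves the positive charge from the secondary centre to an adjacent carbon, generating a more stable tertiary carbocation.
Step 3: A lone pair on the oxygen of CH3CH2OH attacks the carbocation, forming a new C–O σ-bond and an oxonium ion.
Step 4: Deprotonation of the oxonium oxygen by solvent ethanol yields the neutral ether.
Total: 4 elementary steps.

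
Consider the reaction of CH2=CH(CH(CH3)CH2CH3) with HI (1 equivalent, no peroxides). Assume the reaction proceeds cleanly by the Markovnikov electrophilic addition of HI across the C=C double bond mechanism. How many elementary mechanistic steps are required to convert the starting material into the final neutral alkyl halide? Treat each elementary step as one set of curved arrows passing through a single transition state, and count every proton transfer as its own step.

Step 1: The π electrons of the C=C bond attack a proton of HI; Markovnikov addition places the new C–H on the less-substituted alkene carbon, so the positive charge ends up on the more-substituted carbon — a secondary carbocation. The H–I bond breaks heterolytically, releasing I⁻.
Step 2: Carbocation rearrangement: a 1,2-hydride shift from the adjacent sec-butyl carbon converts the initially-formed secondary cation into the more stable tertiary cation.
Step 3: Nucleophilic attack by I⁻ on the carbocation completes the addition, giving R–I.
Total: 3 elementary steps.

3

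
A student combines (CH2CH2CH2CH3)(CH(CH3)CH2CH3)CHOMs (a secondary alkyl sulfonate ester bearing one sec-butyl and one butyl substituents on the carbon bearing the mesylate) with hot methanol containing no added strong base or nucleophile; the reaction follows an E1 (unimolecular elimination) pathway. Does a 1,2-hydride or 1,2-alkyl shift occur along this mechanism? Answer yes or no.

The first-formed carbocation is secondary.
The adjacent sec-butyl carbon already bears 2 other carbon substituents and has a hydrogen to migrate; after a 1,2-hydride shift from that carbon the positive charge sits on a tertiary centre.
Tertiary is more stable than secondary, so the shift occurs.

yes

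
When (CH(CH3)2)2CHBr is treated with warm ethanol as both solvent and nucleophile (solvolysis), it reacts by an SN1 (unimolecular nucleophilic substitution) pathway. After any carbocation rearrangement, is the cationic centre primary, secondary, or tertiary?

tertiary

Step 1: Unassisted departure of Br⁻ (taking the C–Br bonding pair) generates a secondary carbocation.
Step 2: Carbocation rearrangement: a 1,2-hydride shift from the adjacent isopropyl carbon converts the initially-formed secondary cation into the more stable tertiary cation.
The cation rearranges from secondary to tertiary via a 1,2-hydride shift from the adjacent isopropyl carbon; the tertiary cation is what reacts next.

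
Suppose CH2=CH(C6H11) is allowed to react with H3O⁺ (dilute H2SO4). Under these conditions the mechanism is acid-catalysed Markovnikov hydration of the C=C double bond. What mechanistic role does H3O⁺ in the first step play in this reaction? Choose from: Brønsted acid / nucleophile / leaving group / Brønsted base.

Brønsted acid

Step 1: Protonation of the alkene by H3O⁺: the π bond acts as the nucleophile and picks up H⁺, giving the more stable (Markovnikov) secondary carbocation. H2O is released.
H3O⁺ in the first step donates a proton in a proton-transfer step — a Brønsted acid.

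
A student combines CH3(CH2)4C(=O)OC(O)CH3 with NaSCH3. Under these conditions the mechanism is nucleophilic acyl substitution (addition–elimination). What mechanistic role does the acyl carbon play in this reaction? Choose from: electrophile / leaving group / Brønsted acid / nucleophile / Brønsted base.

electrophile

Step 1: A lone pair on the S of CH3S⁻ attacks the electrophilic acyl carbon; the π(C=O) electrons move onto oxygen, giving a tetrahedral intermediate.
The acyl carbon accepts an electron pair into an empty or π* orbital — it is the electrophile.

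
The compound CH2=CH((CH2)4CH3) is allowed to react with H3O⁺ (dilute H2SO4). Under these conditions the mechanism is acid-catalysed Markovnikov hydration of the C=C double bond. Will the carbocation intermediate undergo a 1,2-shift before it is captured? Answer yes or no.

The first-formed carbocation is secondary.
No single 1,2-shift to an adjacent carbon would produce a more-substituted cation than the one already present, so no rearrangement occurs.

no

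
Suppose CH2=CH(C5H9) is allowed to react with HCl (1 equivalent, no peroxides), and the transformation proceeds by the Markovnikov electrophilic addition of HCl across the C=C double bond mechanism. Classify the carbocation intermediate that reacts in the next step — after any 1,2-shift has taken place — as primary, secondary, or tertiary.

Step 1: Protonation of the alkene by HCl: the π bond acts as the nucleophile and picks up H⁺, giving the more stable (Markovnikov) secondary carbocation. The H–Cl bond breaks heterolytically, releasing Cl⁻.
Step 2: Carbocation rearrangement: a 1,2-hydride shift from the adjacent cyclopentyl carbon converts the initially-formed secondary cation into the more stable tertiary cation.
The cation rearranges from secondary to tertiary via a 1,2-hydride shift from the adjacent cyclopentyl carbon; the tertiary cation is what reacts next.

tertiary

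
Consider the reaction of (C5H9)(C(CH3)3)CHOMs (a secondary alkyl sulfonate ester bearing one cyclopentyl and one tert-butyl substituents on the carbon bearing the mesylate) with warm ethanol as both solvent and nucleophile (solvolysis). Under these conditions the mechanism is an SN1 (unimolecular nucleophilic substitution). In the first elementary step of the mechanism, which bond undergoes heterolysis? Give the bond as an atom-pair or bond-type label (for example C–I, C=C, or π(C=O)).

C–O

Step 1: Rate-determining heterolysis of the C–O bond gives MsO⁻ and a secondary carbocation.
The bond broken in this step is the C–O bond.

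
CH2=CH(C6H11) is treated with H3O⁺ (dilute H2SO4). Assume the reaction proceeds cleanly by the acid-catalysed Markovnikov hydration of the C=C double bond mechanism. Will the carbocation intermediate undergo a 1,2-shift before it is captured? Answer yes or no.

yes

The first-formed carbocation is secondary.
The adjacent cyclohexyl carbon already bears 2 other carbon substituents and has a hydrogen to migrate; after a 1,2-hydride shift from that carbon the positive charge sits on a tertiary centre.
Tertiary is more stable than secondary, so the shift occurs.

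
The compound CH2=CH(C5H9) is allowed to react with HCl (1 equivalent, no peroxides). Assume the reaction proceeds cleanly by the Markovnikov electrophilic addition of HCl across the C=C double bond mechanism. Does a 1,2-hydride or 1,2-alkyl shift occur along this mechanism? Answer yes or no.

The first-formed carbocation is secondary.
The adjacent cyclopentyl carbon already bears 2 other carbon substituents and has a hydrogen to migrate; after a 1,2-hydride shift from that carbon the positive charge sits on a tertiary centre.
Tertiary is more stable than secondary, so the shift occurs.

yes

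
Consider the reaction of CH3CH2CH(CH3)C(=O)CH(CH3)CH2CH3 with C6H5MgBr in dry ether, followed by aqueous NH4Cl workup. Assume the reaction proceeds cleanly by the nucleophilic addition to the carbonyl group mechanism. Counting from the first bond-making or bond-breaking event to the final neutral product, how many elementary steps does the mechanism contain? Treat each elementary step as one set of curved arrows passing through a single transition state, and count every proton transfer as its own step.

2

Step 1: the carbanion-like carbon of C6H5MgBr attacks the sp² carbonyl carbon; the C=O π bond breaks and the electrons end up as a lone pair on the alkoxide oxygen of the tetrahedral intermediate.
Step 2: Protonation of the alkoxide by aqueous NH4Cl workup furnishes an alcohol.
Total: 2 elementary steps.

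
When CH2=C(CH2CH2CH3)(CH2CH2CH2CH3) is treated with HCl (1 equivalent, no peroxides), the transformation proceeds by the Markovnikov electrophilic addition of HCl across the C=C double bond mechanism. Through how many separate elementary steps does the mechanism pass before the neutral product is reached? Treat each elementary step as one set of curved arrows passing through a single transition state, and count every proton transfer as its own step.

2

Step 1: Protonation of the alkene by HCl: the π bond acts as the nucleophile and picks up H⁺, giving the more stable (Markovnikov) tertiary carbocation. The H–Cl bond breaks heterolytically, releasing Cl⁻.
(No 1,2-shift: no single shift to an adjacent carbon would give a more stable cation.)
Step 2: The Cl⁻ anion donates a lone pair to the carbocation, forming the new C–Cl σ-bond and giving the neutral alkyl halide.
Total: 2 elementary steps.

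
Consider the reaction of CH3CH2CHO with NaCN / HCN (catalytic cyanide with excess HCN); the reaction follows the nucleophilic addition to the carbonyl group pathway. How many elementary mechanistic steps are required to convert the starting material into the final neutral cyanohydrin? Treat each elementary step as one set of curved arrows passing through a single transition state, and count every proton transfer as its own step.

Step 1: Nucleophilic addition: CN⁻ adds to the carbonyl carbon, pushing the π(C=O) electron pair onto oxygen and giving a tetrahedral alkoxide.
Step 2: Proton transfer from HCN to the alkoxide furnishes a cyanohydrin (and releases another CN⁻ to continue the reaction).
Total: 2 elementary steps.

2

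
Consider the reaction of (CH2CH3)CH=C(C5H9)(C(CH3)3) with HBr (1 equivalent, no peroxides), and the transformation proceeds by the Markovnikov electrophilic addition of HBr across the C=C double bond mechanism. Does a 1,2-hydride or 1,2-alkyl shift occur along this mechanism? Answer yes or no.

The first-formed carbocation is tertiary.
No single 1,2-shift to an adjacent carbon would produce a more-substituted cation than the one already present, so no rearrangement occurs.

no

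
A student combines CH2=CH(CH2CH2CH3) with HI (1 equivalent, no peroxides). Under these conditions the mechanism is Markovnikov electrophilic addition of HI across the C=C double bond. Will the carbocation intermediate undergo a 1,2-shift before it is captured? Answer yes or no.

no

The first-formed carbocation is secondary.
No single 1,2-shift to an adjacent carbon would produce a more-substituted cation than the one already present, so no rearrangement occurs.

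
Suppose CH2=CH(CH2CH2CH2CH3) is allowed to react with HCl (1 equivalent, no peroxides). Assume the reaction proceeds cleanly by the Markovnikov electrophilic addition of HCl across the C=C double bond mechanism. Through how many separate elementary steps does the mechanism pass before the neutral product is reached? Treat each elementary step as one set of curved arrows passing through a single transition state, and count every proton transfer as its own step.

2

Step 1: Electrophilic addition begins with the π(C=C) electrons forming a bond to the proton of HCl. Following Markovnikov's rule, the resulting cation is secondary. The H–Cl bond breaks heterolytically, releasing Cl⁻.
(No 1,2-shift: no single shift to an adjacent carbon would give a more stable cation.)
Step 2: Nucleophilic attack by Cl⁻ on the carbocation completes the addition, giving R–Cl.
Total: 2 elementary steps.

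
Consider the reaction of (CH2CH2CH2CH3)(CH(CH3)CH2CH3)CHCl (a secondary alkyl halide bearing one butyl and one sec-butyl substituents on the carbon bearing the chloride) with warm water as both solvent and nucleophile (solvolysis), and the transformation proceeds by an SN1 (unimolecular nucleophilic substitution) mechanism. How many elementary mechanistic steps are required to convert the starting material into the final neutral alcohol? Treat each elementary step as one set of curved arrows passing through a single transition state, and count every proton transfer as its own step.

Step 1: The C–Cl bond breaks with both electrons going to the chloride; Cl⁻ leaves and a secondary carbocation remains.
Step 2: A 1,2-hydride shift from the adjacent sec-butyl carbon moves the positive charge from the secondary centre to an adjacent carbon, generating a more stable tertiary carbocation.
Step 3: Nucleophilic capture: the oxygen of H2O bonds to the cationic carbon, producing an oxonium-ion intermediate.
Step 4: Proton transfer from the O–H of the oxonium ion to a solvent molecule delivers the neutral alcohol.
Total: 4 elementary steps.

4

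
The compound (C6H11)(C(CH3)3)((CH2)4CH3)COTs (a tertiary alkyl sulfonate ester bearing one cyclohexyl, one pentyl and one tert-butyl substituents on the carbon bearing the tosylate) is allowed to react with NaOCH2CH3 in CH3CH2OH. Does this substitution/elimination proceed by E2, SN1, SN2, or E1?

Conditions: a strong base with a tertiary substrate bearing a β-hydrogen.
These conditions are the textbook signature of the E2 pathway.
A strong (often hindered) base removes a β-H in concert with loss of the leaving group — bimolecular elimination.

E2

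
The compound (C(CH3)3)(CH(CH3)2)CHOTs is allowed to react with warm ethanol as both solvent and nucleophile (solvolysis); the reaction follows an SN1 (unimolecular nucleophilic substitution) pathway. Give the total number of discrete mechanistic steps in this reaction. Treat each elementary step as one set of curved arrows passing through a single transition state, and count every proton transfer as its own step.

Step 1: Unassisted departure of TsO⁻ (taking the C–O bonding pair) generates a secondary carbocation.
Step 2: Carbocation rearrangement: a 1,2-hydride shift from the adjacent isopropyl carbon converts the initially-formed secondary cation into the more stable tertiary cation.
Step 3: CH3CH2OH donates an oxygen lone pair into the empty p orbital of the cation, giving a protonated ether (an oxonium ion).
Step 4: A second solvent molecule removes the proton on oxygen, giving the neutral ether product.
Total: 4 elementary steps.

4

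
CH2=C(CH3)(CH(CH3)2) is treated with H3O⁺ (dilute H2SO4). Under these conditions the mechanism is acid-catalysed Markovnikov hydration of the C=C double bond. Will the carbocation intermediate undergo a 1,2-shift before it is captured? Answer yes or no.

no

The first-formed carbocation is tertiary.
No single 1,2-shift to an adjacent carbon would produce a more-substituted cation than the one already present, so no rearrangement occurs.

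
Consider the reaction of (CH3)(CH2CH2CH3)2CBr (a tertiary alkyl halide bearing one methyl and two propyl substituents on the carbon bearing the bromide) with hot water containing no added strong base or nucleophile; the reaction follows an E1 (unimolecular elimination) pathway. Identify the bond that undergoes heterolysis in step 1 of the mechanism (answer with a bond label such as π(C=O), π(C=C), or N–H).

C–Br

Step 1: Rate-determining heterolysis of the C–Br bond gives Br⁻ and a tertiary carbocation.
The bond broken in this step is the C–Br bond.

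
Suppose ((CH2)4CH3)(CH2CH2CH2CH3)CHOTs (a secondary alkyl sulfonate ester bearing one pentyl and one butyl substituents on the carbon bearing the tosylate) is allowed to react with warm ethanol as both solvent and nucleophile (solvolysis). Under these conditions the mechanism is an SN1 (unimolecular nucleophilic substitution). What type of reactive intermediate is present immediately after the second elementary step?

Step 1: Ionisation: the C–O σ-bond cleaves heterolytically; both bonding electrons depart with TsO⁻, leaving a secondary carbocation at the α-carbon.
Step 2: Nucleophilic capture: the oxygen of CH3CH2OH bonds to the cationic carbon, producing an oxonium-ion intermediate.
After step 2 the species present is an oxonium ion.

oxonium ion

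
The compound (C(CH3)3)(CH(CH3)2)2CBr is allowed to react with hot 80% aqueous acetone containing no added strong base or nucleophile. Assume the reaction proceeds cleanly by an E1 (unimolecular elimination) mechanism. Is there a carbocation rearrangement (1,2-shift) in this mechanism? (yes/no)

The first-formed carbocation is tertiary.
No single 1,2-shift to an adjacent carbon would produce a more-substituted cation than the one already present, so no rearrangement occurs.

no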